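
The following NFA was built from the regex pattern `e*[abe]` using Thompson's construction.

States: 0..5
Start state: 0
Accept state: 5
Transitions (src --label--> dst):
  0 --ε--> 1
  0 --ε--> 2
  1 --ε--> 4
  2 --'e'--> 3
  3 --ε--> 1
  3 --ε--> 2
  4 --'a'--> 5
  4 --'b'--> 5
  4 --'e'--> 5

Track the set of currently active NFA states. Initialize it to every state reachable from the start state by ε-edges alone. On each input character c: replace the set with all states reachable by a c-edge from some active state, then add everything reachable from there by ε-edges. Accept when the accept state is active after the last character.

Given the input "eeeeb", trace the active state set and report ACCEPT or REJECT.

Answer: ACCEPT

Derivation:
start: ε-closure({0}) = {0,1,2,4}
'e' @ 1: {1,2,3,4,5}  [accepting]
'e' @ 2: {1,2,3,4,5}  [accepting]
'e' @ 3: {1,2,3,4,5}  [accepting]
'e' @ 4: {1,2,3,4,5}  [accepting]
'b' @ 5: {5}  [accepting]
after full input: {5}  (accept=5 in)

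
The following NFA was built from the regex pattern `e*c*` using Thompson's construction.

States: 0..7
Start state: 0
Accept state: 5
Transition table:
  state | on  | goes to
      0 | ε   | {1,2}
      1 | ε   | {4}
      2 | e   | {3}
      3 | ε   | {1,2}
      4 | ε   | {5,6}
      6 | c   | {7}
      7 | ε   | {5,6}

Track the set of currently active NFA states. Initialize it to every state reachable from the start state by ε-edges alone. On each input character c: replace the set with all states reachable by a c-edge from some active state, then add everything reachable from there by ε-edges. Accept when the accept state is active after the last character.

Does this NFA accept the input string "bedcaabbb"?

S₀ = ε-closure({0}) = {0,1,2,4,5,6}
'b' @ 1: {}  — state set empty
rest 'edcaabbb' ignored (set empty)
end set {} — state 5 not in

Answer: REJECT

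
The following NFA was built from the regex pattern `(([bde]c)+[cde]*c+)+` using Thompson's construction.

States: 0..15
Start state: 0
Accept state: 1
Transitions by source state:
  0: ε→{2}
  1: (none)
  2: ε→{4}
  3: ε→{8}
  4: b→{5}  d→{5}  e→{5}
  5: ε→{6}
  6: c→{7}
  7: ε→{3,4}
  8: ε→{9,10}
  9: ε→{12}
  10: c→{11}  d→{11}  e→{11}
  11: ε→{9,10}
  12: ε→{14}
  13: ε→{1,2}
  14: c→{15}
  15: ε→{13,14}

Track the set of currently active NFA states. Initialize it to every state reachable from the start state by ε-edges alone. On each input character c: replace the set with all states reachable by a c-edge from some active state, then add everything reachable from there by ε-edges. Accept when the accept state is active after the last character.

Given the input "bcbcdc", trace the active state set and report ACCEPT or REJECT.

Answer: ACCEPT

Steps:
S₀ = ε-closure({0}) = {0,2,4}
'b' @ 1: {5,6}
'c' @ 2: {3,4,7,8,9,10,12,14}
'b' @ 3: {5,6}
'c' @ 4: {3,4,7,8,9,10,12,14}
'd' @ 5: {5,6,9,10,11,12,14}
'c' @ 6: {1,2,3,4,7,8,9,10,11,12,13,14,15}  (accept∈set)
after full input: {1,2,3,4,7,8,9,10,11,12,13,14,15}  (accept=1 in)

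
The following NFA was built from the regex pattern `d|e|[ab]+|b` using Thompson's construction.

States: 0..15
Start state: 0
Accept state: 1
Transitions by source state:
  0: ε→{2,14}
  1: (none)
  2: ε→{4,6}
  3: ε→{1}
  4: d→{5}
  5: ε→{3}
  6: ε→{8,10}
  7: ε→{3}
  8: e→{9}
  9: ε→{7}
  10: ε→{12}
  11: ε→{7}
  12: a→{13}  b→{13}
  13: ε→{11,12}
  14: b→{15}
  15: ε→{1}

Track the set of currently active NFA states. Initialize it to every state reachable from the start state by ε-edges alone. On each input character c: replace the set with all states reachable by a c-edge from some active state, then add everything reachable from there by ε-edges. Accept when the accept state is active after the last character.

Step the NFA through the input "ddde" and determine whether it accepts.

initial (ε-close {0}): {0,2,4,6,8,10,12,14}
'd' @ 1: {1,3,5}  (accept∈set)
'd' @ 2: {}  — state set empty
rest 'de' ignored (set empty)
final: {}; accept 1 not in set

Answer: REJECT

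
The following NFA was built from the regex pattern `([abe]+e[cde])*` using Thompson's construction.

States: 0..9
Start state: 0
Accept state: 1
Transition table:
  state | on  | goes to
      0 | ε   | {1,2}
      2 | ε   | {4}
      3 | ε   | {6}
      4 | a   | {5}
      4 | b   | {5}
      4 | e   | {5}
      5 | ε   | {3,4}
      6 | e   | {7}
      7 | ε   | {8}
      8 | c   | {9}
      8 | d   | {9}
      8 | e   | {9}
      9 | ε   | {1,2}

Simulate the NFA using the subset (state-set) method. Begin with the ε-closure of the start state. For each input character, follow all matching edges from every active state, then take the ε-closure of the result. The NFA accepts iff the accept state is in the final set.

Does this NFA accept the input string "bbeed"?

initial (ε-close {0}): {0,1,2,4}
'b' @ 1: {3,4,5,6}
'b' @ 2: {3,4,5,6}
'e' @ 3: {3,4,5,6,7,8}
'e' @ 4: {1,2,3,4,5,6,7,8,9}  [accepting]
'd' @ 5: {1,2,4,9}  [accepting]
end set {1,2,4,9} — state 1 in

Answer: ACCEPT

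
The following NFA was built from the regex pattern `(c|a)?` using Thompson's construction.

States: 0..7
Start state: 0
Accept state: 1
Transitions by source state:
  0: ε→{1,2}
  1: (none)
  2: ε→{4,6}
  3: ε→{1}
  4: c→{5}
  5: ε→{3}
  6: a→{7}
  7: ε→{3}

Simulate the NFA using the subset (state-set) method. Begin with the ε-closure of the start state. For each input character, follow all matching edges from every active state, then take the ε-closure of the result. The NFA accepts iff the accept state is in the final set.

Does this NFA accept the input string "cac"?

S₀ = ε-closure({0}) = {0,1,2,4,6}
'c' @ 1: {1,3,5}  ✓accept
'a' @ 2: {}  — state set empty
rest 'c' ignored (set empty)
after full input: {}  (accept=1 not in)

Answer: REJECT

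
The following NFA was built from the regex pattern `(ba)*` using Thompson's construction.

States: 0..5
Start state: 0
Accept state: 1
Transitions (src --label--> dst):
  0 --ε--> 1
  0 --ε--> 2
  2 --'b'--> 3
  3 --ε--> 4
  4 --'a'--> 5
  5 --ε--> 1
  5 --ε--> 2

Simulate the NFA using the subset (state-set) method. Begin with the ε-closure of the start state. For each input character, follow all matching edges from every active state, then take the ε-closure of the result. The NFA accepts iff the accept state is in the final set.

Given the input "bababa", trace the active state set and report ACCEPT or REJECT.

Answer: ACCEPT

Steps:
initial (ε-close {0}): {0,1,2}
'b' @ 1: {3,4}
'a' @ 2: {1,2,5}  [accepting]
'b' @ 3: {3,4}
'a' @ 4: {1,2,5}  [accepting]
'b' @ 5: {3,4}
'a' @ 6: {1,2,5}  [accepting]
final: {1,2,5}; accept 1 in set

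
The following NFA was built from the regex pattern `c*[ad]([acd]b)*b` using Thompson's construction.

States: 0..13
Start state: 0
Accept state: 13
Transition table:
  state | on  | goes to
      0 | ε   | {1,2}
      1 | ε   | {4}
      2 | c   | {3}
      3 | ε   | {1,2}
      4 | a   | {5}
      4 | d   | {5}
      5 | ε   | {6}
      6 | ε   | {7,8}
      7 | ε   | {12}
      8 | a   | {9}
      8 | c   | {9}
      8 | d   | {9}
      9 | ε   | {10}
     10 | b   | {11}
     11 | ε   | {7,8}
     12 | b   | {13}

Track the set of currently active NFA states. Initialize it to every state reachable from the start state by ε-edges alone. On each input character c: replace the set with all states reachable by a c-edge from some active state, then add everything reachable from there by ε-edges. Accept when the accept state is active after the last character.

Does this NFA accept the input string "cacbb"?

Answer: ACCEPT

Steps:
S₀ = ε-closure({0}) = {0,1,2,4}
'c' @ 1: {1,2,3,4}
'a' @ 2: {5,6,7,8,12}
'c' @ 3: {9,10}
'b' @ 4: {7,8,11,12}
'b' @ 5: {13}  [accepting]
end set {13} — state 13 in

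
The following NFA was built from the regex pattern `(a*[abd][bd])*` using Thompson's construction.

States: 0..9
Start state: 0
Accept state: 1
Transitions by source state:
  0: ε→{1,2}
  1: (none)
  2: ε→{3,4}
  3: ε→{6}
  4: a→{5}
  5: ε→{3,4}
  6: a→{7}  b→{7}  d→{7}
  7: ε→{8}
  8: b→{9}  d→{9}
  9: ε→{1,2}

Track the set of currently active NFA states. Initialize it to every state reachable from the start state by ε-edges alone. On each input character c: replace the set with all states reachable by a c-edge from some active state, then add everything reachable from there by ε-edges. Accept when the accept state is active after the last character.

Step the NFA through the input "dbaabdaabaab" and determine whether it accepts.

Answer: ACCEPT

Steps:
initial (ε-close {0}): {0,1,2,3,4,6}
'd' @ 1: {7,8}
'b' @ 2: {1,2,3,4,6,9}  ✓accept
'a' @ 3: {3,4,5,6,7,8}
'a' @ 4: {3,4,5,6,7,8}
'b' @ 5: {1,2,3,4,6,7,8,9}  ✓accept
'd' @ 6: {1,2,3,4,6,7,8,9}  ✓accept
'a' @ 7: {3,4,5,6,7,8}
'a' @ 8: {3,4,5,6,7,8}
'b' @ 9: {1,2,3,4,6,7,8,9}  ✓accept
'a' @ 10: {3,4,5,6,7,8}
'a' @ 11: {3,4,5,6,7,8}
'b' @ 12: {1,2,3,4,6,7,8,9}  ✓accept
end set {1,2,3,4,6,7,8,9} — state 1 in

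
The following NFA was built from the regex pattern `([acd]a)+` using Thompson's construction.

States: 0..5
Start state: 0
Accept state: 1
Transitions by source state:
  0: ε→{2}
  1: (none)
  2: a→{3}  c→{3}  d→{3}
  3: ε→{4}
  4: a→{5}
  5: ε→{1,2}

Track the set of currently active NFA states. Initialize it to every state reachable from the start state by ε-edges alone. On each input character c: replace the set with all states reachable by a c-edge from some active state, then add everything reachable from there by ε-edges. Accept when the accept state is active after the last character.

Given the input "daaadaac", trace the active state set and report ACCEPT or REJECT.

Answer: REJECT

Steps:
S₀ = ε-closure({0}) = {0,2}
'd' @ 1: {3,4}
'a' @ 2: {1,2,5}  (accept∈set)
'a' @ 3: {3,4}
'a' @ 4: {1,2,5}  (accept∈set)
'd' @ 5: {3,4}
'a' @ 6: {1,2,5}  (accept∈set)
'a' @ 7: {3,4}
'c' @ 8: {}  — no active states
after full input: {}  (accept=1 not in)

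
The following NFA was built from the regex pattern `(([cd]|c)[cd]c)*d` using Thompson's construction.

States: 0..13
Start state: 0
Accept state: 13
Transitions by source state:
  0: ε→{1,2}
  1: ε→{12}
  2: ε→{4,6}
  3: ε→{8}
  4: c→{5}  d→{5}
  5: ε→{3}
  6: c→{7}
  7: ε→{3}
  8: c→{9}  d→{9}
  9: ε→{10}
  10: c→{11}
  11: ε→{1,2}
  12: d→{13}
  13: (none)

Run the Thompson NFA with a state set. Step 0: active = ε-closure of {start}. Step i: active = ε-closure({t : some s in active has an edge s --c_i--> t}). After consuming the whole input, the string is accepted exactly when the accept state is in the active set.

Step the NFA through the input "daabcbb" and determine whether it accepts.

Answer: REJECT

Trace:
S₀ = ε-closure({0}) = {0,1,2,4,6,12}
'd' @ 1: {3,5,8,13}  ✓accept
'a' @ 2: {}  — no active states
rest 'abcbb' ignored (set empty)
after full input: {}  (accept=13 not in)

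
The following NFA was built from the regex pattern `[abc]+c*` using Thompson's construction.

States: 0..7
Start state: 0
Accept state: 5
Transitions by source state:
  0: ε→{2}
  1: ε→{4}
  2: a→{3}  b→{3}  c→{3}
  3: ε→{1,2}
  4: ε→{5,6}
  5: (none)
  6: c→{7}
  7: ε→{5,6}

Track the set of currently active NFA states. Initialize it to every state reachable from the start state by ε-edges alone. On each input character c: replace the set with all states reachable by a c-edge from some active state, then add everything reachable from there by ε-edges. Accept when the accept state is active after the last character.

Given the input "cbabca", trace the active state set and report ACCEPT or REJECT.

Answer: ACCEPT

Derivation:
S₀ = ε-closure({0}) = {0,2}
'c' @ 1: {1,2,3,4,5,6}  (accept∈set)
'b' @ 2: {1,2,3,4,5,6}  (accept∈set)
'a' @ 3: {1,2,3,4,5,6}  (accept∈set)
'b' @ 4: {1,2,3,4,5,6}  (accept∈set)
'c' @ 5: {1,2,3,4,5,6,7}  (accept∈set)
'a' @ 6: {1,2,3,4,5,6}  (accept∈set)
after full input: {1,2,3,4,5,6}  (accept=5 in)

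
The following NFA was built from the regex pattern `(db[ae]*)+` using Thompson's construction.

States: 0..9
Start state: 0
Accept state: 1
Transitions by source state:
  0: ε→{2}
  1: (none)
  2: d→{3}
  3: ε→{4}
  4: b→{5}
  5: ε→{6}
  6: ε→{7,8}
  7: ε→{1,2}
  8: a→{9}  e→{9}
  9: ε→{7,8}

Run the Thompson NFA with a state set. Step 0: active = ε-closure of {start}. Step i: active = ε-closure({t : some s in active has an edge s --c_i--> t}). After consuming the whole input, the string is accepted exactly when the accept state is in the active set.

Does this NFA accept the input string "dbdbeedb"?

Answer: ACCEPT

Steps:
initial (ε-close {0}): {0,2}
'd' @ 1: {3,4}
'b' @ 2: {1,2,5,6,7,8}  (accept∈set)
'd' @ 3: {3,4}
'b' @ 4: {1,2,5,6,7,8}  (accept∈set)
'e' @ 5: {1,2,7,8,9}  (accept∈set)
'e' @ 6: {1,2,7,8,9}  (accept∈set)
'd' @ 7: {3,4}
'b' @ 8: {1,2,5,6,7,8}  (accept∈set)
final: {1,2,5,6,7,8}; accept 1 in set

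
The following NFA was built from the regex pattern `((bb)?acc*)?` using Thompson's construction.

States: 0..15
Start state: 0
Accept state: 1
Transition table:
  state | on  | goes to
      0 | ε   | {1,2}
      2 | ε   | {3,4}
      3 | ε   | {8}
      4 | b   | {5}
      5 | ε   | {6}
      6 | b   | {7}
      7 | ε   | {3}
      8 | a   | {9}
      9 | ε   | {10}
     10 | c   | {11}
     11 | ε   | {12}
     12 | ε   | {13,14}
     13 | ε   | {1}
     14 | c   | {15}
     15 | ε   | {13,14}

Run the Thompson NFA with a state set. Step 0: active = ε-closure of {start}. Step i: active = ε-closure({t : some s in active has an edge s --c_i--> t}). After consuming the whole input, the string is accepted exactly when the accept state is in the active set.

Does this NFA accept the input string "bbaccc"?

initial (ε-close {0}): {0,1,2,3,4,8}
'b' @ 1: {5,6}
'b' @ 2: {3,7,8}
'a' @ 3: {9,10}
'c' @ 4: {1,11,12,13,14}  [accepting]
'c' @ 5: {1,13,14,15}  [accepting]
'c' @ 6: {1,13,14,15}  [accepting]
final: {1,13,14,15}; accept 1 in set

Answer: ACCEPT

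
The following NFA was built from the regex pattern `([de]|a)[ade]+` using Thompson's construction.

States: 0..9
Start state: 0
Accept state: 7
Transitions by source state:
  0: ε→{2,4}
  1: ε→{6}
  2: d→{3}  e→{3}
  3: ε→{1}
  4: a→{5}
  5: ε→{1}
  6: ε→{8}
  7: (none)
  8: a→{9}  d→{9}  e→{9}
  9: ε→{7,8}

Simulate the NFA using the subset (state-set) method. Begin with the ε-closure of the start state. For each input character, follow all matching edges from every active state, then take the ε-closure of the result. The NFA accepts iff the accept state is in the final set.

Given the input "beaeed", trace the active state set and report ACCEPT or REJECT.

start: ε-closure({0}) = {0,2,4}
'b' @ 1: {}  — state set empty
rest 'eaeed' ignored (set empty)
after full input: {}  (accept=7 not in)

Answer: REJECT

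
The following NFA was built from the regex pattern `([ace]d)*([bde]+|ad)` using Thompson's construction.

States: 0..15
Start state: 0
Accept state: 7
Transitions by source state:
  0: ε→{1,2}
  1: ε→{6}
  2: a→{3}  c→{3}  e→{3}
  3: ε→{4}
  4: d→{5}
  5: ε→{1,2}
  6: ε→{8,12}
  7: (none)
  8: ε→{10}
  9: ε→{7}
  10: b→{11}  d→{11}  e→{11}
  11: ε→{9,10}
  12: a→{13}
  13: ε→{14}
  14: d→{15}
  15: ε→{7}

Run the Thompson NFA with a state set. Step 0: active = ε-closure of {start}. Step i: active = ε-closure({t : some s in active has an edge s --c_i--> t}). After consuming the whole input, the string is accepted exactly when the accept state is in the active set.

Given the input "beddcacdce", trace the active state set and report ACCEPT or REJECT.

initial (ε-close {0}): {0,1,2,6,8,10,12}
'b' @ 1: {7,9,10,11}  (accept∈set)
'e' @ 2: {7,9,10,11}  (accept∈set)
'd' @ 3: {7,9,10,11}  (accept∈set)
'd' @ 4: {7,9,10,11}  (accept∈set)
'c' @ 5: {}  — state set empty
rest 'acdce' ignored (set empty)
end set {} — state 7 not in

Answer: REJECT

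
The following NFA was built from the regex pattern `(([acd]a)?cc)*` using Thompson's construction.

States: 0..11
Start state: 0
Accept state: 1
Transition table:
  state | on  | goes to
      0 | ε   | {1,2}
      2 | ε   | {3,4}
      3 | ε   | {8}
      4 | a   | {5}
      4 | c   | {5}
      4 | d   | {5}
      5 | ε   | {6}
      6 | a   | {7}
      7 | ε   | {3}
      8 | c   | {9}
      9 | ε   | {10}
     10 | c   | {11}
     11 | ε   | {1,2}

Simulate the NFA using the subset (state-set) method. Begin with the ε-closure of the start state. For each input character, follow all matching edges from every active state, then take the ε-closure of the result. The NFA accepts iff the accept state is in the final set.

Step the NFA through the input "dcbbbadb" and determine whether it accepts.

start: ε-closure({0}) = {0,1,2,3,4,8}
'd' @ 1: {5,6}
'c' @ 2: {}  — state set empty
rest 'bbbadb' ignored (set empty)
after full input: {}  (accept=1 not in)

Answer: REJECT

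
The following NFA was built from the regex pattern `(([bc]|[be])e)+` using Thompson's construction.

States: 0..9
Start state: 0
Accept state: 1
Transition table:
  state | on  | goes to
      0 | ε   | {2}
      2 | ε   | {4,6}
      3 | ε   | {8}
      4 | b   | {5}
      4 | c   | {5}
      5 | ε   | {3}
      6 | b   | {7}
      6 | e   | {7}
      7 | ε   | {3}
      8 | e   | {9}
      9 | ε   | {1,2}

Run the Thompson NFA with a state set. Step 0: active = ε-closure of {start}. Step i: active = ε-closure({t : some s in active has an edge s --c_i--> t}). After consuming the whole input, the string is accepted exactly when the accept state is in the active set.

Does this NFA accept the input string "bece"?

S₀ = ε-closure({0}) = {0,2,4,6}
'b' @ 1: {3,5,7,8}
'e' @ 2: {1,2,4,6,9}  (accept∈set)
'c' @ 3: {3,5,8}
'e' @ 4: {1,2,4,6,9}  (accept∈set)
end set {1,2,4,6,9} — state 1 in

Answer: ACCEPT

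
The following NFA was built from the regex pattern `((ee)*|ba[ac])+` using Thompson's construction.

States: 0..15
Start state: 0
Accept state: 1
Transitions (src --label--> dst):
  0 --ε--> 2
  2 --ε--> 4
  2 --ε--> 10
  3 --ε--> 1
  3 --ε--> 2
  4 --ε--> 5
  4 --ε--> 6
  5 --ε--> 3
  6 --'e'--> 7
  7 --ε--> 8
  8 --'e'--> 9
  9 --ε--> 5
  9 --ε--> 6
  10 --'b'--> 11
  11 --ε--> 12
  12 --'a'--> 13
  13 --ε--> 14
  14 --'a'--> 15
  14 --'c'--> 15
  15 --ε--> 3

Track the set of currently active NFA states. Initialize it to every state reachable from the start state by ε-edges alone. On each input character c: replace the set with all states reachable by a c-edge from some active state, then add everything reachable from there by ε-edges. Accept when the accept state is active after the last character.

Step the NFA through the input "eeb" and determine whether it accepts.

initial (ε-close {0}): {0,1,2,3,4,5,6,10}
'e' @ 1: {7,8}
'e' @ 2: {1,2,3,4,5,6,9,10}  [accepting]
'b' @ 3: {11,12}
after full input: {11,12}  (accept=1 not in)

Answer: REJECT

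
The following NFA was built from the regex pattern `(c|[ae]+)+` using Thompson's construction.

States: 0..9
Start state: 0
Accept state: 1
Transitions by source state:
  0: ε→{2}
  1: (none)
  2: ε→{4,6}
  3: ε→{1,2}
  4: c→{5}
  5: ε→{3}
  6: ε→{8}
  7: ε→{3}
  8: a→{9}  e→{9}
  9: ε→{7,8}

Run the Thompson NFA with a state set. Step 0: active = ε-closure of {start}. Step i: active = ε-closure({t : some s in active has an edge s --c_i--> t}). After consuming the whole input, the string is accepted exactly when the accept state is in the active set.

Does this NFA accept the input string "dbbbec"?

start: ε-closure({0}) = {0,2,4,6,8}
'd' @ 1: {}  — state set empty
rest 'bbbec' ignored (set empty)
after full input: {}  (accept=1 not in)

Answer: REJECT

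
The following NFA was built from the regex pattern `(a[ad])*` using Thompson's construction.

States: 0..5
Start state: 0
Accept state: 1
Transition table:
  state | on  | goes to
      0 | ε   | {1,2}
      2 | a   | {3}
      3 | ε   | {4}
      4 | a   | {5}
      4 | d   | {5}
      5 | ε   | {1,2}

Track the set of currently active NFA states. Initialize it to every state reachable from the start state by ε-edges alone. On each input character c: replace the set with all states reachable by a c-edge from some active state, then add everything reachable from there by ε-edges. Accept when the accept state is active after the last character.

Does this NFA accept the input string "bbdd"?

initial (ε-close {0}): {0,1,2}
'b' @ 1: {}  — state set empty
rest 'bdd' ignored (set empty)
after full input: {}  (accept=1 not in)

Answer: REJECT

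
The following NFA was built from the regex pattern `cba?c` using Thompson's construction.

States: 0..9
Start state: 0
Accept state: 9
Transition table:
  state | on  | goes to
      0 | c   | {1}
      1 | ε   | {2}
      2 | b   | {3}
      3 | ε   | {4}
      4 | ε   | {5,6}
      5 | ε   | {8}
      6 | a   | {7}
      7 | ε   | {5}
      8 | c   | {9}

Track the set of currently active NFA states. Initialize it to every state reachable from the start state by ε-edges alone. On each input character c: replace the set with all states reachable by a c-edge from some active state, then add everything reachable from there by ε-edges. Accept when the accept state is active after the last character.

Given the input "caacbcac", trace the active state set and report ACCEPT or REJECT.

Answer: REJECT

Trace:
S₀ = ε-closure({0}) = {0}
'c' @ 1: {1,2}
'a' @ 2: {}  — no active states
rest 'acbcac' ignored (set empty)
end set {} — state 9 not in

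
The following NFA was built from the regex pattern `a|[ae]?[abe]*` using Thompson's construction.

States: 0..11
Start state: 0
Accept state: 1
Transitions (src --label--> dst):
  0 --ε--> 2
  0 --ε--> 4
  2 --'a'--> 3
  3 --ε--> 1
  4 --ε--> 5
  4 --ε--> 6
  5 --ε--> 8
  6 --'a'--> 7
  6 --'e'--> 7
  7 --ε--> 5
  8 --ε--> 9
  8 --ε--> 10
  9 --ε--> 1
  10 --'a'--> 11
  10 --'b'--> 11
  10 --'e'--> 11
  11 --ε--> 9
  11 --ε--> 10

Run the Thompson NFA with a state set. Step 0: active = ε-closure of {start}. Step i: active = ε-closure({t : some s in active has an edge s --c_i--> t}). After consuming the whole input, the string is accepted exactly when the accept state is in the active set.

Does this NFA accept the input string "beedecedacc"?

Answer: REJECT

Derivation:
start: ε-closure({0}) = {0,1,2,4,5,6,8,9,10}
'b' @ 1: {1,9,10,11}  (accept∈set)
'e' @ 2: {1,9,10,11}  (accept∈set)
'e' @ 3: {1,9,10,11}  (accept∈set)
'd' @ 4: {}  — dead — no transitions
rest 'ecedacc' ignored (set empty)
final: {}; accept 1 not in set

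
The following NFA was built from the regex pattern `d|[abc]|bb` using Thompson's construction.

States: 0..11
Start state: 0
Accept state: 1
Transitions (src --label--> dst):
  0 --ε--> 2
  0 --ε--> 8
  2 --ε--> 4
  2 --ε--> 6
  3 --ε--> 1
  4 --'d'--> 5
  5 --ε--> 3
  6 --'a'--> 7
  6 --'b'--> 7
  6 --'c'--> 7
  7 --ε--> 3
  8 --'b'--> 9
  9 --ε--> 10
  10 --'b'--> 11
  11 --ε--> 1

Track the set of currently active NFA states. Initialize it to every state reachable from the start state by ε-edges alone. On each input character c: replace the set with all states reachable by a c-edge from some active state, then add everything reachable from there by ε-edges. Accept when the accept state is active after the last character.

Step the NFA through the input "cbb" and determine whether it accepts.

start: ε-closure({0}) = {0,2,4,6,8}
'c' @ 1: {1,3,7}  (accept∈set)
'b' @ 2: {}  — dead — no transitions
rest 'b' ignored (set empty)
end set {} — state 1 not in

Answer: REJECT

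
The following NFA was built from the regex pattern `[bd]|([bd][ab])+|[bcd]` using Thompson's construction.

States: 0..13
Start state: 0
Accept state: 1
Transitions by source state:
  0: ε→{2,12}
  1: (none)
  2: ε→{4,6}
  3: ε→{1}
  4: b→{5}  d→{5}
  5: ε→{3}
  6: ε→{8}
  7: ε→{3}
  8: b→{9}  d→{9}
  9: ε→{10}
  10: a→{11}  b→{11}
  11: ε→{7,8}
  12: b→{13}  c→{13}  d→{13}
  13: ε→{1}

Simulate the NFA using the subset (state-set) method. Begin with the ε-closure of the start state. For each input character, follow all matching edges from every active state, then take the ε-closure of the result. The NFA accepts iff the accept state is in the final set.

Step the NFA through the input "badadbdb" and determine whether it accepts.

Answer: ACCEPT

Steps:
initial (ε-close {0}): {0,2,4,6,8,12}
'b' @ 1: {1,3,5,9,10,13}  (accept∈set)
'a' @ 2: {1,3,7,8,11}  (accept∈set)
'd' @ 3: {9,10}
'a' @ 4: {1,3,7,8,11}  (accept∈set)
'd' @ 5: {9,10}
'b' @ 6: {1,3,7,8,11}  (accept∈set)
'd' @ 7: {9,10}
'b' @ 8: {1,3,7,8,11}  (accept∈set)
end set {1,3,7,8,11} — state 1 in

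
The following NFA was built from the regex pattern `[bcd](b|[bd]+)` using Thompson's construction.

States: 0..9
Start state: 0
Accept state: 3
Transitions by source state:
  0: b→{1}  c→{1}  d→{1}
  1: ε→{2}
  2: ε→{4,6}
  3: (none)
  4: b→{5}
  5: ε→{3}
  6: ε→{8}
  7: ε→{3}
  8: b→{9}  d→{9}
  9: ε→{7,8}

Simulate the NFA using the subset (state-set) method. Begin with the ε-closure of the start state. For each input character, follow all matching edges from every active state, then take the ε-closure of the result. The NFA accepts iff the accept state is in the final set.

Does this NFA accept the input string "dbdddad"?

S₀ = ε-closure({0}) = {0}
'd' @ 1: {1,2,4,6,8}
'b' @ 2: {3,5,7,8,9}  [accepting]
'd' @ 3: {3,7,8,9}  [accepting]
'd' @ 4: {3,7,8,9}  [accepting]
'd' @ 5: {3,7,8,9}  [accepting]
'a' @ 6: {}  — dead — no transitions
rest 'd' ignored (set empty)
final: {}; accept 3 not in set

Answer: REJECT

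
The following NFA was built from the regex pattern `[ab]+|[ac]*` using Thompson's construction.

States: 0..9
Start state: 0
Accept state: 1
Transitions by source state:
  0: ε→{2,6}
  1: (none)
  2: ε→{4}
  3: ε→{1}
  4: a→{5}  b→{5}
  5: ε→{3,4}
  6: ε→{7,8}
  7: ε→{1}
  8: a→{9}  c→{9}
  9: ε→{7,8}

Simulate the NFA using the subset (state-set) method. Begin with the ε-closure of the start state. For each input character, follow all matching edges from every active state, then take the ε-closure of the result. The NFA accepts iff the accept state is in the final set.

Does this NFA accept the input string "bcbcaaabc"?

Answer: REJECT

Derivation:
start: ε-closure({0}) = {0,1,2,4,6,7,8}
'b' @ 1: {1,3,4,5}  ✓accept
'c' @ 2: {}  — dead — no transitions
rest 'bcaaabc' ignored (set empty)
after full input: {}  (accept=1 not in)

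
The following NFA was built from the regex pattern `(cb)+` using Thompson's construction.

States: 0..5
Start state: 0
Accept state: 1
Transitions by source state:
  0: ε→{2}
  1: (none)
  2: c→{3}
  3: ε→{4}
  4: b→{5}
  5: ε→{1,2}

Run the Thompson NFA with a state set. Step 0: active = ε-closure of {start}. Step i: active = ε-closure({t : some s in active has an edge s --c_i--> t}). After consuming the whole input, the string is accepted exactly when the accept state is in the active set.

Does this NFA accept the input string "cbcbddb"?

start: ε-closure({0}) = {0,2}
'c' @ 1: {3,4}
'b' @ 2: {1,2,5}  [accepting]
'c' @ 3: {3,4}
'b' @ 4: {1,2,5}  [accepting]
'd' @ 5: {}  — state set empty
rest 'db' ignored (set empty)
end set {} — state 1 not in

Answer: REJECT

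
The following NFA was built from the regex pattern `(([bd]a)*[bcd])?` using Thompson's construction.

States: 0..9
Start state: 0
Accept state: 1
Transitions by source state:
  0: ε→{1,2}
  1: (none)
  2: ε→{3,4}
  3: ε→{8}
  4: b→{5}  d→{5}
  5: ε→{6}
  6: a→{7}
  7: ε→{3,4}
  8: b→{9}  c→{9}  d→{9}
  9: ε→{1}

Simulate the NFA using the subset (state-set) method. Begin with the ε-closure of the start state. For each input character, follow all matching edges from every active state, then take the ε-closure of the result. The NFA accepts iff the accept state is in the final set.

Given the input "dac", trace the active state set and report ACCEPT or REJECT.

start: ε-closure({0}) = {0,1,2,3,4,8}
'd' @ 1: {1,5,6,9}  (accept∈set)
'a' @ 2: {3,4,7,8}
'c' @ 3: {1,9}  (accept∈set)
after full input: {1,9}  (accept=1 in)

Answer: ACCEPT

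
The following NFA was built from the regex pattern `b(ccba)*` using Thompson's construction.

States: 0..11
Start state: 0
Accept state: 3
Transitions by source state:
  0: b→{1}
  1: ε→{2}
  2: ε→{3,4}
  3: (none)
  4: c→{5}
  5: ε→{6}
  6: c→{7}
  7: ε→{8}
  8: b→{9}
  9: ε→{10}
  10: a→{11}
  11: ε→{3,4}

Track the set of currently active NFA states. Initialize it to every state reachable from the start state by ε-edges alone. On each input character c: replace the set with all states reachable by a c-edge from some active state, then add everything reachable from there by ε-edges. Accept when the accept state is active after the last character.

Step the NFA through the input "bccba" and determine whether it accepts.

S₀ = ε-closure({0}) = {0}
'b' @ 1: {1,2,3,4}  (accept∈set)
'c' @ 2: {5,6}
'c' @ 3: {7,8}
'b' @ 4: {9,10}
'a' @ 5: {3,4,11}  (accept∈set)
final: {3,4,11}; accept 3 in set

Answer: ACCEPT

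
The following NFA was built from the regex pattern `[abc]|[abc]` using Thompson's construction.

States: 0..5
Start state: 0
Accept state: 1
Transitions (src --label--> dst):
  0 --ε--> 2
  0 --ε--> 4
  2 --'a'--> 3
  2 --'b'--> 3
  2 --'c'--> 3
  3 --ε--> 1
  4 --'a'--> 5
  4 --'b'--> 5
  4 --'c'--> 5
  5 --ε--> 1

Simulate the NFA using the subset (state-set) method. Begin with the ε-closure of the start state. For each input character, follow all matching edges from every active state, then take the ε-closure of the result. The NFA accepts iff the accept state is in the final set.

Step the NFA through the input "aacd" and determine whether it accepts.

Answer: REJECT

Derivation:
initial (ε-close {0}): {0,2,4}
'a' @ 1: {1,3,5}  [accepting]
'a' @ 2: {}  — state set empty
rest 'cd' ignored (set empty)
final: {}; accept 1 not in set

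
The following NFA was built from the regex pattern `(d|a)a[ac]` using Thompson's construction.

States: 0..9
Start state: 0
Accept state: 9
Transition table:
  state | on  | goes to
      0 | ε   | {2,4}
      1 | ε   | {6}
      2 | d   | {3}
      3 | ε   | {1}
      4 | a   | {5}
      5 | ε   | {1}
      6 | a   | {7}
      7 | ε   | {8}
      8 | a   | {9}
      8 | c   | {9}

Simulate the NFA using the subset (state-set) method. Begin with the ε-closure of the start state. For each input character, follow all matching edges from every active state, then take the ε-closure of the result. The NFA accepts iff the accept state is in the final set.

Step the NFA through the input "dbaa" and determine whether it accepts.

S₀ = ε-closure({0}) = {0,2,4}
'd' @ 1: {1,3,6}
'b' @ 2: {}  — dead — no transitions
rest 'aa' ignored (set empty)
end set {} — state 9 not in

Answer: REJECT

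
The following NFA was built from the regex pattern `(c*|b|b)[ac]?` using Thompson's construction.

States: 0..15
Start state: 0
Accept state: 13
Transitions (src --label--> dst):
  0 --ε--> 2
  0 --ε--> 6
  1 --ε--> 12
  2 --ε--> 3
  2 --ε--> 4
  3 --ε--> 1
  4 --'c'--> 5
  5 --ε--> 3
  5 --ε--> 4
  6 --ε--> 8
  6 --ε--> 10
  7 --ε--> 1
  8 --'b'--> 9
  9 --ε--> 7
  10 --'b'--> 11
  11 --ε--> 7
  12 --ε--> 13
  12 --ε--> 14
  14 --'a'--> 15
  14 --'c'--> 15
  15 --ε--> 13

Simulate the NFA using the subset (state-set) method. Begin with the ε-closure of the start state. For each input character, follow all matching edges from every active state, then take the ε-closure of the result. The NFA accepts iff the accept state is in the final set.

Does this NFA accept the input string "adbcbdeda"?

initial (ε-close {0}): {0,1,2,3,4,6,8,10,12,13,14}
'a' @ 1: {13,15}  ✓accept
'd' @ 2: {}  — dead — no transitions
rest 'bcbdeda' ignored (set empty)
end set {} — state 13 not in

Answer: REJECT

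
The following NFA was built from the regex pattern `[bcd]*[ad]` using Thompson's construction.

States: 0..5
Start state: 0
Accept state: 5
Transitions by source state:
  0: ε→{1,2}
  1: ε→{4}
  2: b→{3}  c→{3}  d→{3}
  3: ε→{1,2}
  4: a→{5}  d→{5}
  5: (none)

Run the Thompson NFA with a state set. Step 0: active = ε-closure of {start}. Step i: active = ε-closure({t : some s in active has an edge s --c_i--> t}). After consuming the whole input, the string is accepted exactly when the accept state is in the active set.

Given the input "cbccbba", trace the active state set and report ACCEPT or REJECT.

initial (ε-close {0}): {0,1,2,4}
'c' @ 1: {1,2,3,4}
'b' @ 2: {1,2,3,4}
'c' @ 3: {1,2,3,4}
'c' @ 4: {1,2,3,4}
'b' @ 5: {1,2,3,4}
'b' @ 6: {1,2,3,4}
'a' @ 7: {5}  [accepting]
end set {5} — state 5 in

Answer: ACCEPT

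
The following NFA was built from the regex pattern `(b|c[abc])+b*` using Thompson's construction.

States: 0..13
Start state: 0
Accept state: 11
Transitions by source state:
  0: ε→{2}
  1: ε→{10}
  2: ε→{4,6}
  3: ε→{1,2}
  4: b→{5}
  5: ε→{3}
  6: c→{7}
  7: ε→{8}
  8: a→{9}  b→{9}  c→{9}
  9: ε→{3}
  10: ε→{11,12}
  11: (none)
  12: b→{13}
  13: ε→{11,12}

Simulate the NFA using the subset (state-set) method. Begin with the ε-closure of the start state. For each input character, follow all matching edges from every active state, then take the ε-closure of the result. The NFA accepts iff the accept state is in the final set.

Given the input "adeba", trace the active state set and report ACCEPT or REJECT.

start: ε-closure({0}) = {0,2,4,6}
'a' @ 1: {}  — no active states
rest 'deba' ignored (set empty)
after full input: {}  (accept=11 not in)

Answer: REJECT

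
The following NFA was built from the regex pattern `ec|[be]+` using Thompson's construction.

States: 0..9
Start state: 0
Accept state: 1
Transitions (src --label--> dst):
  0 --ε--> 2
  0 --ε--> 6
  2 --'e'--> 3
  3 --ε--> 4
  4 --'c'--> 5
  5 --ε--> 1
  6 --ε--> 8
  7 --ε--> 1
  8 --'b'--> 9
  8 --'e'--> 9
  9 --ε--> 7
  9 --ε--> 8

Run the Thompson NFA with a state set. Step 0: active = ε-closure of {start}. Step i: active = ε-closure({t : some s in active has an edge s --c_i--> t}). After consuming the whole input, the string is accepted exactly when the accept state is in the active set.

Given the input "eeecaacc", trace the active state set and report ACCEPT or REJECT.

Answer: REJECT

Trace:
start: ε-closure({0}) = {0,2,6,8}
'e' @ 1: {1,3,4,7,8,9}  (accept∈set)
'e' @ 2: {1,7,8,9}  (accept∈set)
'e' @ 3: {1,7,8,9}  (accept∈set)
'c' @ 4: {}  — state set empty
rest 'aacc' ignored (set empty)
end set {} — state 1 not in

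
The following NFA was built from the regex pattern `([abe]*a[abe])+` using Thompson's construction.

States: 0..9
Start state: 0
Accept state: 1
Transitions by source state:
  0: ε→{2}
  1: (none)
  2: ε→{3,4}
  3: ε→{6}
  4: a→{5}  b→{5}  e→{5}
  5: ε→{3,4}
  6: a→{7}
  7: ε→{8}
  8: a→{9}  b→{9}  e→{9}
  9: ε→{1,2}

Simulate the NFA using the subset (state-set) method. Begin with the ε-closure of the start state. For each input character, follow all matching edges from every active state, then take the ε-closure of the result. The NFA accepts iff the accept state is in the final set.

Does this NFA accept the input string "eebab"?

S₀ = ε-closure({0}) = {0,2,3,4,6}
'e' @ 1: {3,4,5,6}
'e' @ 2: {3,4,5,6}
'b' @ 3: {3,4,5,6}
'a' @ 4: {3,4,5,6,7,8}
'b' @ 5: {1,2,3,4,5,6,9}  (accept∈set)
after full input: {1,2,3,4,5,6,9}  (accept=1 in)

Answer: ACCEPT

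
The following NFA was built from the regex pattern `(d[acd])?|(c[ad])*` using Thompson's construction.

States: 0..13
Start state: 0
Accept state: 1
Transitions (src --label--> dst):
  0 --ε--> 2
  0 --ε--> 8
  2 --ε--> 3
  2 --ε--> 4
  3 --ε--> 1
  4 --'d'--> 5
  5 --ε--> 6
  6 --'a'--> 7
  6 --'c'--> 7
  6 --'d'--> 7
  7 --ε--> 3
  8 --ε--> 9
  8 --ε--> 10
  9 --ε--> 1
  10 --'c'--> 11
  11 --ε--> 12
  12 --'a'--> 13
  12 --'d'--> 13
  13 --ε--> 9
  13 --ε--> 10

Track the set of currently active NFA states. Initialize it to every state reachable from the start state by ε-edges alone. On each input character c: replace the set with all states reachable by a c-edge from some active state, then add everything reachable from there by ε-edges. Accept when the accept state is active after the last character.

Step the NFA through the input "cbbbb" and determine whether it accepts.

Answer: REJECT

Steps:
initial (ε-close {0}): {0,1,2,3,4,8,9,10}
'c' @ 1: {11,12}
'b' @ 2: {}  — dead — no transitions
rest 'bbb' ignored (set empty)
final: {}; accept 1 not in set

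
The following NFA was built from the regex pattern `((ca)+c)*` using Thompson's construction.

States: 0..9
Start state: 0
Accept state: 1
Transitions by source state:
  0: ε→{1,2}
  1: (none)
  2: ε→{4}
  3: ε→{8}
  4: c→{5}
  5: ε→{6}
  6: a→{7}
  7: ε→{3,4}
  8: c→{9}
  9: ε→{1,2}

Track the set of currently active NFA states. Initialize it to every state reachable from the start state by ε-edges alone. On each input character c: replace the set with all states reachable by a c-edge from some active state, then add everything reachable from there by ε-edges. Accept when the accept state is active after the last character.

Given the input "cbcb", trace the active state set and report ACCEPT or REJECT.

S₀ = ε-closure({0}) = {0,1,2,4}
'c' @ 1: {5,6}
'b' @ 2: {}  — dead — no transitions
rest 'cb' ignored (set empty)
after full input: {}  (accept=1 not in)

Answer: REJECT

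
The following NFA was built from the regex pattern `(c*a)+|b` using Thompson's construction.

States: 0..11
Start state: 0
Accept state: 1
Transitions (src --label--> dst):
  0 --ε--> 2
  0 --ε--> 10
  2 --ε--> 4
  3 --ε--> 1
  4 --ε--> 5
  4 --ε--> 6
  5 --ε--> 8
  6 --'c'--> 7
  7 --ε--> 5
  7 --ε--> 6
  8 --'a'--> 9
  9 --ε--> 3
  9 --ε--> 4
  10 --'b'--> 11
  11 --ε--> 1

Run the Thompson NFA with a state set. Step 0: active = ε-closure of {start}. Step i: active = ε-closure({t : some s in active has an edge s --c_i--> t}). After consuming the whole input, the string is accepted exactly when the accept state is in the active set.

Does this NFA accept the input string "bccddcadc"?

initial (ε-close {0}): {0,2,4,5,6,8,10}
'b' @ 1: {1,11}  [accepting]
'c' @ 2: {}  — dead — no transitions
rest 'cddcadc' ignored (set empty)
end set {} — state 1 not in

Answer: REJECT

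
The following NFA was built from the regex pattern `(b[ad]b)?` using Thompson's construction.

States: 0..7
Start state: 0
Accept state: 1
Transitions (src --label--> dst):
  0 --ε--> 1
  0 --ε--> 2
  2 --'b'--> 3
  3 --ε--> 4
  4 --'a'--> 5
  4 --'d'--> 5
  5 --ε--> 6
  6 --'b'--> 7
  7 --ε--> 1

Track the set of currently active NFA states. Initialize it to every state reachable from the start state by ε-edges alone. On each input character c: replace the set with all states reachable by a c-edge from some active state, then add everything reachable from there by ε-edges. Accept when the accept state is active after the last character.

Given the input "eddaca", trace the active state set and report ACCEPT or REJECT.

Answer: REJECT

Trace:
initial (ε-close {0}): {0,1,2}
'e' @ 1: {}  — state set empty
rest 'ddaca' ignored (set empty)
after full input: {}  (accept=1 not in)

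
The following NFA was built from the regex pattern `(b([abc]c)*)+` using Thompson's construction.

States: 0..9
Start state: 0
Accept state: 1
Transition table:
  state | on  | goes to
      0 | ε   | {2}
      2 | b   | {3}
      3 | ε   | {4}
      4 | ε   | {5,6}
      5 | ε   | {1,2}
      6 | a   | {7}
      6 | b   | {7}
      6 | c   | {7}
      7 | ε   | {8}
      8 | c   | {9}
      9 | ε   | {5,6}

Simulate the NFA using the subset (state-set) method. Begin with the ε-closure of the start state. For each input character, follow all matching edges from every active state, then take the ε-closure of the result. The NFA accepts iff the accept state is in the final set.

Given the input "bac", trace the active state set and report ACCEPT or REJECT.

Answer: ACCEPT

Derivation:
S₀ = ε-closure({0}) = {0,2}
'b' @ 1: {1,2,3,4,5,6}  ✓accept
'a' @ 2: {7,8}
'c' @ 3: {1,2,5,6,9}  ✓accept
end set {1,2,5,6,9} — state 1 in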